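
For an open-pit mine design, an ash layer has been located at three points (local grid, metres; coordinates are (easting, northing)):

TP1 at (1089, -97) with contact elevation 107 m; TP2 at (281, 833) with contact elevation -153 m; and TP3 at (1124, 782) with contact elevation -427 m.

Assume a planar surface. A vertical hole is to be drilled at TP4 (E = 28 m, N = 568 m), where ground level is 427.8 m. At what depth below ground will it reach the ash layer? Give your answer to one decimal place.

332.3 m

Two edge vectors: TP1→TP2 = (-808, 930, -260), TP1→TP3 = (35, 879, -534).
Normal n = (TP1→TP2) × (TP1→TP3) = (-268080, -440572, -742782).
So ∂z/∂E = −n_x/n_z = −0.360913 and ∂z/∂N = −n_y/n_z = −0.593138.
Intercept c from TP1: 107 + 393.03 − 57.53 = 442.50.
At (28, 568): z_contact = −10.11 − 336.90 + 442.50 = 95.49 m.
Depth below ground = 427.8 − 95.49 = 332.3 m.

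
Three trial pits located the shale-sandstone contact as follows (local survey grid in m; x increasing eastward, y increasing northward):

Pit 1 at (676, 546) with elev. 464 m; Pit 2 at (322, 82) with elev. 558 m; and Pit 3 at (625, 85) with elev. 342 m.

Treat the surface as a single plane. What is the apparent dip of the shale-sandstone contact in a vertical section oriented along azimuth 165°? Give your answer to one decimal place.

Two edge vectors: Pit 1→Pit 2 = (-354, -464, 94), Pit 1→Pit 3 = (-51, -461, -122).
Normal n = (Pit 1→Pit 2) × (Pit 1→Pit 3) = (99942, -47982, 139530).
So ∂z/∂x = −n_x/n_z = −0.71628 and ∂z/∂y = −n_y/n_z = 0.34388.
Unit vector along 165° is (sin 165°, cos 165°) = (0.2588, -0.9659).
Slope in that direction = a·(0.2588) + b·(-0.9659) = −0.51755.
Apparent dip = arctan|0.51755| = 27.4° (true dip is 38.5°, so apparent ≤ true as expected).

27.4°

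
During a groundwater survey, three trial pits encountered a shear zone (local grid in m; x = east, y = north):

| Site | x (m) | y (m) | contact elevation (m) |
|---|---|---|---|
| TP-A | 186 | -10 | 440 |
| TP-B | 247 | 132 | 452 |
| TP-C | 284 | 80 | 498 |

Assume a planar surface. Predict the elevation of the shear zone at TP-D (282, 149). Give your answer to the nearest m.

Two edge vectors: TP-A→TP-B = (61, 142, 12), TP-A→TP-C = (98, 90, 58).
Normal n = (TP-A→TP-B) × (TP-A→TP-C) = (7156, -2362, -8426).
So ∂z/∂x = −n_x/n_z = 0.84928 and ∂z/∂y = −n_y/n_z = −0.28032.
Intercept c from TP-A: 440 − 157.97 − 2.80 = 279.23.
At (282, 149): z = 239.5 − 41.8 + 279.23 = 477.0 m.

477 m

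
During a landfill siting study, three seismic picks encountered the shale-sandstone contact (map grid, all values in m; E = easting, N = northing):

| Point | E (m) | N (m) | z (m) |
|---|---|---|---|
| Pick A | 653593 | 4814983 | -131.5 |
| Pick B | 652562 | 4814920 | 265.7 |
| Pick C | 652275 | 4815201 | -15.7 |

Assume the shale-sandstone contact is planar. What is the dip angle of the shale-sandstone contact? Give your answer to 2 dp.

Two edge vectors: Pick A→Pick B = (-1031, -63, 397.2), Pick A→Pick C = (-1318, 218, 115.8).
Normal n = (Pick A→Pick B) × (Pick A→Pick C) = (-93885, -404119.8, -307792).
So ∂z/∂E = −n_x/n_z = −0.30503 and ∂z/∂N = −n_y/n_z = −1.31296.
Gradient magnitude |∇z| = √(a² + b²) = √(0.09304 + 1.72387) = 1.34793.
True dip = arctan(1.34793) = 53.43°, dipping toward NNE (azimuth ≈ 013°).

53.43°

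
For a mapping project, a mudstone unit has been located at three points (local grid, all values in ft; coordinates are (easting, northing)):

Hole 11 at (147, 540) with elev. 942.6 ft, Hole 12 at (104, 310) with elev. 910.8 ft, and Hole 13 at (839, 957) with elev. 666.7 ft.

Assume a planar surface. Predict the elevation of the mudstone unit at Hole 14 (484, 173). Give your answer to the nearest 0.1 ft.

671.5 ft

Two edge vectors: Hole 11→Hole 12 = (-43, -230, -31.8), Hole 11→Hole 13 = (692, 417, -275.9).
Normal n = (Hole 11→Hole 12) × (Hole 11→Hole 13) = (76717.6, -33869.3, 141229).
So ∂z/∂E = −n_x/n_z = −0.54321 and ∂z/∂N = −n_y/n_z = 0.23982.
Intercept c from Hole 11: 942.6 + 79.85 − 129.50 = 892.95.
At (484, 173): z = −262.9 + 41.5 + 892.95 = 671.5 ft.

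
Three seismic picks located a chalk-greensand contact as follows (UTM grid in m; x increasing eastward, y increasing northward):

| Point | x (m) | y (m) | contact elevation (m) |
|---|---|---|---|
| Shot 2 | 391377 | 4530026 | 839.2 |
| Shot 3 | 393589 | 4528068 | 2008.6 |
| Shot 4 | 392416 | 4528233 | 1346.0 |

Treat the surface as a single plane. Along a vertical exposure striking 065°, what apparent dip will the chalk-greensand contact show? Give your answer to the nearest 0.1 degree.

28.3°

Two edge vectors: Shot 2→Shot 3 = (2212, -1958, 1169.4), Shot 2→Shot 4 = (1039, -1793, 506.8).
Normal n = (Shot 2→Shot 3) × (Shot 2→Shot 4) = (1104419.8, 93965, -1931754).
So ∂z/∂x = −n_x/n_z = 0.57172 and ∂z/∂y = −n_y/n_z = 0.04864.
Unit vector along 065° is (sin 65°, cos 65°) = (0.9063, 0.4226).
Slope in that direction = a·(0.9063) + b·(0.4226) = 0.53871.
Apparent dip = arctan|0.53871| = 28.3° (true dip is 29.8°, so apparent ≤ true as expected).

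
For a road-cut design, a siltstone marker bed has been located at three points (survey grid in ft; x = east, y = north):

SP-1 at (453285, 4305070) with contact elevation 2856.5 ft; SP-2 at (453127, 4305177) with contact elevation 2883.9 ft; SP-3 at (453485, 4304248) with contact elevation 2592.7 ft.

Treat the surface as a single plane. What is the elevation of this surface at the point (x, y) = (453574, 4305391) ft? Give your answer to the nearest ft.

Two edge vectors: SP-1→SP-2 = (-158, 107, 27.4), SP-1→SP-3 = (200, -822, -263.8).
Normal n = (SP-1→SP-2) × (SP-1→SP-3) = (-5703.8, -36200.4, 108476).
So ∂z/∂x = −n_x/n_z = 0.05258122 and ∂z/∂y = −n_y/n_z = 0.33371806.
Intercept c from SP-1: 2856.5 − 23834.28 − 1436679.60 = −1457657.37.
At (453574, 4305391): z = 23849.5 + 1436786.7 − 1457657.37 = 2978.8 ft.

2979 ft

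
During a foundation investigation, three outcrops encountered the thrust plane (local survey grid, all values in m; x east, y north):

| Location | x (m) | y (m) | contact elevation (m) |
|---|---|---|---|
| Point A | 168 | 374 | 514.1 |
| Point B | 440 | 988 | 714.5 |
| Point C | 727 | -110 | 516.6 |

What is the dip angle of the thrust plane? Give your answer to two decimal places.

17.38°

Let the plane be z = a·x + b·y + c.
Point B−Point A: 272a + 614b = 200.4;  Point C−Point A: 559a − 484b = 2.5.
Solving gives a = 0.20748, b = 0.23447.
Gradient magnitude |∇z| = √(a² + b²) = √(0.04305 + 0.05498) = 0.31309.
True dip = arctan(0.31309) = 17.38°, dipping toward SW (azimuth ≈ 222°).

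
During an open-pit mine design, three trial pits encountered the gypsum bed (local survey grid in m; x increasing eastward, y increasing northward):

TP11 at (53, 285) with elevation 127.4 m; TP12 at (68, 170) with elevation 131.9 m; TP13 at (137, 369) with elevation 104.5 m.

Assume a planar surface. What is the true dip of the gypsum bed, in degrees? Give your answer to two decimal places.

Let the plane be z = a·x + b·y + c.
TP12−TP11: 15a − 115b = 4.5;  TP13−TP11: 84a + 84b = −22.9.
Solving gives a = −0.20655, b = −0.06607.
Gradient magnitude |∇z| = √(a² + b²) = √(0.04266 + 0.00437) = 0.21686.
True dip = arctan(0.21686) = 12.24°, dipping toward ENE (azimuth ≈ 072°).

12.24°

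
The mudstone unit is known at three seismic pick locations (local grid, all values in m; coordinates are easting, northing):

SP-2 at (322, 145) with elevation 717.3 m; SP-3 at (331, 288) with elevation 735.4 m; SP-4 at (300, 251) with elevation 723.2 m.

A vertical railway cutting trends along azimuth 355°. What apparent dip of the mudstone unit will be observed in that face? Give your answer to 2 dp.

4.96°

Two edge vectors: SP-2→SP-3 = (9, 143, 18.1), SP-2→SP-4 = (-22, 106, 5.9).
Normal n = (SP-2→SP-3) × (SP-2→SP-4) = (-1074.9, -451.3, 4100).
So ∂z/∂easting = −n_x/n_z = 0.26217 and ∂z/∂northing = −n_y/n_z = 0.11007.
Unit vector along 355° is (sin 355°, cos 355°) = (-0.0872, 0.9962).
Slope in that direction = a·(-0.0872) + b·(0.9962) = 0.08680.
Apparent dip = arctan|0.08680| = 4.96° (true dip is 15.9°, so apparent ≤ true as expected).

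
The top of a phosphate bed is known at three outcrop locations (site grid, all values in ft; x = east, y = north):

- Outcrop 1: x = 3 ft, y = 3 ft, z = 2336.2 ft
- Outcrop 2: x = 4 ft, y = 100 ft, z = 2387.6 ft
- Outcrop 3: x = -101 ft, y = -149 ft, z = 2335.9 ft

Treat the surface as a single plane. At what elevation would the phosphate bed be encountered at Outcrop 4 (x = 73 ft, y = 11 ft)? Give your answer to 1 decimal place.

2285.7 ft

Let the plane be z = a·x + b·y + c.
Outcrop 2−Outcrop 1: 1a + 97b = 51.4;  Outcrop 3−Outcrop 1: −104a − 152b = −0.3.
Solving gives a = −0.78338, b = 0.53797.
Then c = 2336.2 − a·3 − b·3 = 2336.94.
At (73, 11): z = −57.2 + 5.9 + 2336.94 = 2285.7 ft.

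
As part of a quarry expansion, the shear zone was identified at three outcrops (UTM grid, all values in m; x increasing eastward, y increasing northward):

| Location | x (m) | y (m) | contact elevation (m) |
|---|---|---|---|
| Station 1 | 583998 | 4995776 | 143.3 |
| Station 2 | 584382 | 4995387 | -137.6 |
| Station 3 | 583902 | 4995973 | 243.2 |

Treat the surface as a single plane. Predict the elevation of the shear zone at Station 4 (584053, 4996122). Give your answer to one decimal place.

222.6 m

Two edge vectors: Station 1→Station 2 = (384, -389, -280.9), Station 1→Station 3 = (-96, 197, 99.9).
Normal n = (Station 1→Station 2) × (Station 1→Station 3) = (16476.2, -11395.2, 38304).
So ∂z/∂x = −n_x/n_z = −0.430143066 and ∂z/∂y = −n_y/n_z = 0.297493734.
Intercept c from Station 1: 143.3 + 251202.69 − 1486212.06 = −1234866.07.
At (584053, 4996122): z = −251226.3 + 1486315.0 − 1234866.07 = 222.6 m.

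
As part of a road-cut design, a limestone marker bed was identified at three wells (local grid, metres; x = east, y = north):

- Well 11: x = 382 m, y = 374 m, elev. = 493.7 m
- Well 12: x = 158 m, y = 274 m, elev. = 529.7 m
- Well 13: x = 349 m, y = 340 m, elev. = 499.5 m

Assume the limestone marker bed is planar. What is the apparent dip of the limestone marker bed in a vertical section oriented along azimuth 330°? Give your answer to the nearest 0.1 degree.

Let the plane be z = a·x + b·y + c.
Well 12−Well 11: −224a − 100b = 36;  Well 13−Well 11: −33a − 34b = 5.8.
Solving gives a = −0.14921, b = −0.02576.
Unit vector along 330° is (sin 330°, cos 330°) = (-0.5000, 0.8660).
Slope in that direction = a·(-0.5000) + b·(0.8660) = 0.05229.
Apparent dip = arctan|0.05229| = 3.0° (true dip is 8.6°, so apparent ≤ true as expected).

3.0°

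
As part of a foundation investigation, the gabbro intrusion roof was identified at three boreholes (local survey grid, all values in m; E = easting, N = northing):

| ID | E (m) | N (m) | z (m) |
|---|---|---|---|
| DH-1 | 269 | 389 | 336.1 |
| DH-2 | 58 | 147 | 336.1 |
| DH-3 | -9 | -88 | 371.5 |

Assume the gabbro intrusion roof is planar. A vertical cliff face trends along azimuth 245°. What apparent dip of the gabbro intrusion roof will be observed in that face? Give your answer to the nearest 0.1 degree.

Two edge vectors: DH-1→DH-2 = (-211, -242, 0), DH-1→DH-3 = (-278, -477, 35.4).
Normal n = (DH-1→DH-2) × (DH-1→DH-3) = (-8566.8, 7469.4, 33371).
So ∂z/∂E = −n_x/n_z = 0.25671 and ∂z/∂N = −n_y/n_z = −0.22383.
Unit vector along 245° is (sin 245°, cos 245°) = (-0.9063, -0.4226).
Slope in that direction = a·(-0.9063) + b·(-0.4226) = −0.13807.
Apparent dip = arctan|0.13807| = 7.9° (true dip is 18.8°, so apparent ≤ true as expected).

7.9°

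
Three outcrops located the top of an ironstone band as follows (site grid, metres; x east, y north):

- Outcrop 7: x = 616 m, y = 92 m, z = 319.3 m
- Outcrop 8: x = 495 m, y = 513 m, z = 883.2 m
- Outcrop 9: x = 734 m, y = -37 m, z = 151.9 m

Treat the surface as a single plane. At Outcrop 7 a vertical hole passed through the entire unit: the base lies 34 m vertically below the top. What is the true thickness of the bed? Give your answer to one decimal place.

20.1 m

Two edge vectors: Outcrop 7→Outcrop 8 = (-121, 421, 563.9), Outcrop 7→Outcrop 9 = (118, -129, -167.4).
Normal n = (Outcrop 7→Outcrop 8) × (Outcrop 7→Outcrop 9) = (2267.7, 46284.8, -34069).
So ∂z/∂x = −n_x/n_z = 0.06656 and ∂z/∂y = −n_y/n_z = 1.35856.
|∇z| = √(a²+b²) = 1.36019, so dip δ = arctan(1.36019) = 53.68°.
True thickness = vertical thickness × cos δ = 34 × cos 53.68° = 20.1 m.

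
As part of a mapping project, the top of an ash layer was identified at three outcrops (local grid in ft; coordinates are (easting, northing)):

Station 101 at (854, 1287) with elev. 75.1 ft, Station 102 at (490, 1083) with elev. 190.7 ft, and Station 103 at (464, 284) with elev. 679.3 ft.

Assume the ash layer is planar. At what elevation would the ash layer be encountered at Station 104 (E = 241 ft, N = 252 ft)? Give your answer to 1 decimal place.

693.2 ft

Two edge vectors: Station 101→Station 102 = (-364, -204, 115.6), Station 101→Station 103 = (-390, -1003, 604.2).
Normal n = (Station 101→Station 102) × (Station 101→Station 103) = (-7310, 174844.8, 285532).
So ∂z/∂E = −n_x/n_z = 0.025601 and ∂z/∂N = −n_y/n_z = −0.612347.
Intercept c from Station 101: 75.1 − 21.86 + 788.09 = 841.33.
At (241, 252): z = 6.2 − 154.3 + 841.33 = 693.2 ft.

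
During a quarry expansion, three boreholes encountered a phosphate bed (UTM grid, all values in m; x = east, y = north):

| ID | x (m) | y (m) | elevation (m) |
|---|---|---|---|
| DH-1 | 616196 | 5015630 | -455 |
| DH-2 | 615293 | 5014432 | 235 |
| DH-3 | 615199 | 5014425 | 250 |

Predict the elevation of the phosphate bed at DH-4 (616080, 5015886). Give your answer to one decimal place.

Two edge vectors: DH-1→DH-2 = (-903, -1198, 690), DH-1→DH-3 = (-997, -1205, 705).
Normal n = (DH-1→DH-2) × (DH-1→DH-3) = (-13140, -51315, -106291).
So ∂z/∂x = −n_x/n_z = −0.123622884 and ∂z/∂y = −n_y/n_z = −0.482778410.
Intercept c from DH-1: -455 + 76175.93 + 2421437.88 = 2497158.80.
At (616080, 5015886): z = −76161.6 − 2421561.5 + 2497158.80 = -564.3 m.

-564.3 m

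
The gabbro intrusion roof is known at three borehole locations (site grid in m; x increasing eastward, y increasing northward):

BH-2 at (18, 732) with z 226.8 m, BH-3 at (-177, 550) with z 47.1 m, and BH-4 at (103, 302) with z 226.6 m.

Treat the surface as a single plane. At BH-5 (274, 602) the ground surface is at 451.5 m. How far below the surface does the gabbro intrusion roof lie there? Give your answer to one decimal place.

Let the plane be z = a·x + b·y + c.
BH-3−BH-2: −195a − 182b = −179.7;  BH-4−BH-2: 85a − 430b = −0.2.
Solving gives a = 0.77763, b = 0.15418.
Then c = 226.8 − a·18 − b·732 = 99.94.
At (274, 602): z_contact = 213.07 + 92.82 + 99.94 = 405.83 m.
Depth below ground = 451.5 − 405.83 = 45.7 m.

45.7 m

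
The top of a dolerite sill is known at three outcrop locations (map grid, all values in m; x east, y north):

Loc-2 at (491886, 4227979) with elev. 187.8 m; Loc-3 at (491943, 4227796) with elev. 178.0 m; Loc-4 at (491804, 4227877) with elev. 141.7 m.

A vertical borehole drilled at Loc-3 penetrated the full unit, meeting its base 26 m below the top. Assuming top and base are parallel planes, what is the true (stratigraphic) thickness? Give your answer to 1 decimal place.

24.2 m

Let the plane be z = a·x + b·y + c.
Loc-3−Loc-2: 57a − 183b = −9.8;  Loc-4−Loc-2: −82a − 102b = −46.1.
Solving gives a = 0.35719, b = 0.16481.
|∇z| = √(a²+b²) = 0.39338, so dip δ = arctan(0.39338) = 21.47°.
True thickness = vertical thickness × cos δ = 26 × cos 21.47° = 24.2 m.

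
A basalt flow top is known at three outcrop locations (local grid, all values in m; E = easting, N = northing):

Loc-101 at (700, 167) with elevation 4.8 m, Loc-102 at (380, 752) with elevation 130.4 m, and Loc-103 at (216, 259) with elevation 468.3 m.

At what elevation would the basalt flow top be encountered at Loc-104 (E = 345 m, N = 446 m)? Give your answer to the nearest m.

Two edge vectors: Loc-101→Loc-102 = (-320, 585, 125.6), Loc-101→Loc-103 = (-484, 92, 463.5).
Normal n = (Loc-101→Loc-102) × (Loc-101→Loc-103) = (259592.3, 87529.6, 253700).
So ∂z/∂E = −n_x/n_z = −1.02323 and ∂z/∂N = −n_y/n_z = −0.34501.
Intercept c from Loc-101: 4.8 + 716.26 + 57.62 = 778.67.
At (345, 446): z = −353.0 − 153.9 + 778.67 = 271.8 m.

272 m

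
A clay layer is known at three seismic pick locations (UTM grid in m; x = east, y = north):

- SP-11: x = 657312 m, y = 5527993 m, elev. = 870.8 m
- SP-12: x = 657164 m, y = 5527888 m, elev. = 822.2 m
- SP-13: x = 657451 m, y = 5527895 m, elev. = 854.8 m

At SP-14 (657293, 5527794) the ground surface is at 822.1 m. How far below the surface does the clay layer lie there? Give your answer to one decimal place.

15.7 m

Let the plane be z = a·x + b·y + c.
SP-12−SP-11: −148a − 105b = −48.6;  SP-13−SP-11: 139a − 98b = −16.
Solving gives a = 0.105941785, b = 0.313529675.
Then c = 870.8 − a·657312 − b·5527993 = −1801955.85.
At (657293, 5527794): z_contact = 69634.79 + 1733127.45 − 1801955.85 = 806.39 m.
Depth below ground = 822.1 − 806.39 = 15.7 m.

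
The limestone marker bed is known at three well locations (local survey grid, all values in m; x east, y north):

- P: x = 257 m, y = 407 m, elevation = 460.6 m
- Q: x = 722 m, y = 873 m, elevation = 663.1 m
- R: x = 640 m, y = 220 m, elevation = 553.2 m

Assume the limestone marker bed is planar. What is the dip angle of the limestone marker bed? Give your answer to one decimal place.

Let the plane be z = a·x + b·y + c.
Q−P: 465a + 466b = 202.5;  R−P: 383a − 187b = 92.6.
Solving gives a = 0.30523, b = 0.12997.
Gradient magnitude |∇z| = √(a² + b²) = √(0.09317 + 0.01689) = 0.33175.
True dip = arctan(0.33175) = 18.4°, dipping toward WSW (azimuth ≈ 247°).

18.4°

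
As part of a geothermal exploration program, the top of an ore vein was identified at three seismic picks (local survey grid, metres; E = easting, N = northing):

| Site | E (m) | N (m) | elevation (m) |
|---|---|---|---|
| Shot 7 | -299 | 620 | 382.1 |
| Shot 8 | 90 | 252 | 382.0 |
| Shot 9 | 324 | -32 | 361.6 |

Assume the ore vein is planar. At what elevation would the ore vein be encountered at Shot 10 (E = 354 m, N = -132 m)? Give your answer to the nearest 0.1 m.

338.3 m

Two edge vectors: Shot 7→Shot 8 = (389, -368, -0.1), Shot 7→Shot 9 = (623, -652, -20.5).
Normal n = (Shot 7→Shot 8) × (Shot 7→Shot 9) = (7478.8, 7912.2, -24364).
So ∂z/∂E = −n_x/n_z = 0.30696 and ∂z/∂N = −n_y/n_z = 0.32475.
Intercept c from Shot 7: 382.1 + 91.78 − 201.34 = 272.54.
At (354, -132): z = 108.7 − 42.9 + 272.54 = 338.3 m.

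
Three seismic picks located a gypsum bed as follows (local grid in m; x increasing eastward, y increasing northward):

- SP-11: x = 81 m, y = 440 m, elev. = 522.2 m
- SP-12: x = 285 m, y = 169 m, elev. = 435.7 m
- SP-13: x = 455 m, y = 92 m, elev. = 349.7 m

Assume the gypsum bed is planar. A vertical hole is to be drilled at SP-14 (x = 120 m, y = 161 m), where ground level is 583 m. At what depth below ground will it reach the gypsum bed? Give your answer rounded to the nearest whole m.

56 m

Two edge vectors: SP-11→SP-12 = (204, -271, -86.5), SP-11→SP-13 = (374, -348, -172.5).
Normal n = (SP-11→SP-12) × (SP-11→SP-13) = (16645.5, 2839, 30362).
So ∂z/∂x = −n_x/n_z = −0.54823 and ∂z/∂y = −n_y/n_z = −0.09351.
Intercept c from SP-11: 522.2 + 44.41 + 41.14 = 607.75.
At (120, 161): z_contact = −65.8 − 15.1 + 607.75 = 526.9 m.
Depth below ground = 583 − 526.9 = 56 m.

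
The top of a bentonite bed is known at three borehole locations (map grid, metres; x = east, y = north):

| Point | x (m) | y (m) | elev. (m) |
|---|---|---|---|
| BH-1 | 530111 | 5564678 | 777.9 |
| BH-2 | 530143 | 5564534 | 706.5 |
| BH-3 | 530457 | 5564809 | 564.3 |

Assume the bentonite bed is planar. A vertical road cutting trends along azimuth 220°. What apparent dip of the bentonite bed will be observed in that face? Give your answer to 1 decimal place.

Let the plane be z = a·x + b·y + c.
BH-2−BH-1: 32a − 144b = −71.4;  BH-3−BH-1: 346a + 131b = −213.6.
Solving gives a = −0.74259, b = 0.33081.
Unit vector along 220° is (sin 220°, cos 220°) = (-0.6428, -0.7660).
Slope in that direction = a·(-0.6428) + b·(-0.7660) = 0.22391.
Apparent dip = arctan|0.22391| = 12.6° (true dip is 39.1°, so apparent ≤ true as expected).

12.6°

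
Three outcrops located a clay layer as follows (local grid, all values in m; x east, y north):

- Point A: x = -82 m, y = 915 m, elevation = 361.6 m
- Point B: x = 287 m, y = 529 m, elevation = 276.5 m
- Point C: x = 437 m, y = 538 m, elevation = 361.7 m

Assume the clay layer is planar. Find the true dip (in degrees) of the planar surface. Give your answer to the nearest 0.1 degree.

41.8°

Let the plane be z = a·x + b·y + c.
Point B−Point A: 369a − 386b = −85.1;  Point C−Point A: 519a − 377b = 0.1.
Solving gives a = 0.52468, b = 0.72204.
Gradient magnitude |∇z| = √(a² + b²) = √(0.27529 + 0.52134) = 0.89254.
True dip = arctan(0.89254) = 41.8°, dipping toward SW (azimuth ≈ 216°).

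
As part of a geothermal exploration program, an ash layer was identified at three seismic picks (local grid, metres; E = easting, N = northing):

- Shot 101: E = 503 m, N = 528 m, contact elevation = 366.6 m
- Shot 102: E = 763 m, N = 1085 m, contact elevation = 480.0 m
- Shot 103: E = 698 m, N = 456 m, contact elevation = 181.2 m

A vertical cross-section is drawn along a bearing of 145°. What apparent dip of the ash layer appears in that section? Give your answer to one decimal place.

41.4°

Two edge vectors: Shot 101→Shot 102 = (260, 557, 113.4), Shot 101→Shot 103 = (195, -72, -185.4).
Normal n = (Shot 101→Shot 102) × (Shot 101→Shot 103) = (-95103, 70317, -127335).
So ∂z/∂E = −n_x/n_z = −0.74687 and ∂z/∂N = −n_y/n_z = 0.55222.
Unit vector along 145° is (sin 145°, cos 145°) = (0.5736, -0.8192).
Slope in that direction = a·(0.5736) + b·(-0.8192) = −0.88074.
Apparent dip = arctan|0.88074| = 41.4° (true dip is 42.9°, so apparent ≤ true as expected).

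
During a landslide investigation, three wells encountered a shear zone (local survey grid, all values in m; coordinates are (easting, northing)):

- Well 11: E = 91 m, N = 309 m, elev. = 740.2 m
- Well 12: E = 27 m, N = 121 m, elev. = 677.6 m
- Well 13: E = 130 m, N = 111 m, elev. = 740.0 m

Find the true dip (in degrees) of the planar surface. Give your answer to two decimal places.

32.20°

Two edge vectors: Well 11→Well 12 = (-64, -188, -62.6), Well 11→Well 13 = (39, -198, -0.2).
Normal n = (Well 11→Well 12) × (Well 11→Well 13) = (-12357.2, -2454.2, 20004).
So ∂z/∂E = −n_x/n_z = 0.61774 and ∂z/∂N = −n_y/n_z = 0.12269.
Gradient magnitude |∇z| = √(a² + b²) = √(0.38160 + 0.01505) = 0.62980.
True dip = arctan(0.62980) = 32.20°, dipping toward W (azimuth ≈ 259°).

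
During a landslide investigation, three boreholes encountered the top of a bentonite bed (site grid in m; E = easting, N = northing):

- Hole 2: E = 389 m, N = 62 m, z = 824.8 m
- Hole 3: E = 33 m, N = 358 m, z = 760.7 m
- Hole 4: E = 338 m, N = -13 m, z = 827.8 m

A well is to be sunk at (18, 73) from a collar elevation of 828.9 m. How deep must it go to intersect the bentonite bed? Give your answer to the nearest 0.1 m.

40.0 m

Let the plane be z = a·E + b·N + c.
Hole 3−Hole 2: −356a + 296b = −64.1;  Hole 4−Hole 2: −51a − 75b = 3.
Solving gives a = 0.09378, b = −0.10377.
Then c = 824.8 − a·389 − b·62 = 794.75.
At (18, 73): z_contact = 1.69 − 7.58 + 794.75 = 788.87 m.
Depth below ground = 828.9 − 788.87 = 40.0 m.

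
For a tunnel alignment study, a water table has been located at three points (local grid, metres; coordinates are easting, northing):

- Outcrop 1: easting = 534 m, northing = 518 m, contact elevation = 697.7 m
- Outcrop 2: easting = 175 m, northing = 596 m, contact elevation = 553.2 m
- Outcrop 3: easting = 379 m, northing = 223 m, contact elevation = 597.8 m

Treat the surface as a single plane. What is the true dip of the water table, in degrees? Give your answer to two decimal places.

Let the plane be z = a·easting + b·northing + c.
Outcrop 2−Outcrop 1: −359a + 78b = −144.5;  Outcrop 3−Outcrop 1: −155a − 295b = −99.9.
Solving gives a = 0.42730, b = 0.11413.
Gradient magnitude |∇z| = √(a² + b²) = √(0.18259 + 0.01303) = 0.44228.
True dip = arctan(0.44228) = 23.86°, dipping toward WSW (azimuth ≈ 255°).

23.86°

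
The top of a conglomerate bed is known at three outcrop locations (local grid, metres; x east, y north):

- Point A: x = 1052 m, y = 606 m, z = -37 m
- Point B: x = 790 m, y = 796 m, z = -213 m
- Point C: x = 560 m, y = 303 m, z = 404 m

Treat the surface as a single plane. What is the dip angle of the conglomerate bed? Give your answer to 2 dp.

49.78°

Let the plane be z = a·x + b·y + c.
Point B−Point A: −262a + 190b = −176;  Point C−Point A: −492a − 303b = 441.
Solving gives a = −0.17622, b = −1.16931.
Gradient magnitude |∇z| = √(a² + b²) = √(0.03105 + 1.36729) = 1.18251.
True dip = arctan(1.18251) = 49.78°, dipping toward N (azimuth ≈ 009°).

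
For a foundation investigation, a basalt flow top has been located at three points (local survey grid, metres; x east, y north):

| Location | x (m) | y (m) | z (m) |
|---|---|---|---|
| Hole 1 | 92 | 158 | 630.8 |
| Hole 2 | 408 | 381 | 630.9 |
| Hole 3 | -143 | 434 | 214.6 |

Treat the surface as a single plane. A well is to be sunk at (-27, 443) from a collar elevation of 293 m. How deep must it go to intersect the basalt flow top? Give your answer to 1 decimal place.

9.7 m

Let the plane be z = a·x + b·y + c.
Hole 2−Hole 1: 316a + 223b = 0.1;  Hole 3−Hole 1: −235a + 276b = −416.2.
Solving gives a = 0.66494, b = −0.94180.
Then c = 630.8 − a·92 − b·158 = 718.43.
At (-27, 443): z_contact = −17.95 − 417.22 + 718.43 = 283.26 m.
Depth below ground = 293 − 283.26 = 9.7 m.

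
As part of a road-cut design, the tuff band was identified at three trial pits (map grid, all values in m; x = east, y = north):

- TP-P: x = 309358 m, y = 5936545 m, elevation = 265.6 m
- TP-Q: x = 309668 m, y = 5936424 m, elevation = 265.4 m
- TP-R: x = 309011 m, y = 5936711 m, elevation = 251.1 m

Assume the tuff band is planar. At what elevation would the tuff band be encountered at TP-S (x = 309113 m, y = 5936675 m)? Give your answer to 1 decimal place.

249.2 m

Let the plane be z = a·x + b·y + c.
TP-Q−TP-P: 310a − 121b = −0.2;  TP-R−TP-P: −347a + 166b = −14.5.
Solving gives a = −0.188715296, b = −0.481832577.
Then c = 265.6 − a·309358 − b·5936545 = 2919066.96.
At (309113, 5936675): z = −58334.4 − 2860483.4 + 2919066.96 = 249.2 m.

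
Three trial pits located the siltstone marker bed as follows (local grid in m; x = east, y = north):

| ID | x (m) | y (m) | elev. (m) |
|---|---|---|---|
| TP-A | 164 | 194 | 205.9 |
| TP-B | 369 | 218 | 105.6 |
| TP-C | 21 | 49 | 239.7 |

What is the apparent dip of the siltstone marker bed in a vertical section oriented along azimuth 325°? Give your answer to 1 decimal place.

Two edge vectors: TP-A→TP-B = (205, 24, -100.3), TP-A→TP-C = (-143, -145, 33.8).
Normal n = (TP-A→TP-B) × (TP-A→TP-C) = (-13732.3, 7413.9, -26293).
So ∂z/∂x = −n_x/n_z = −0.52228 and ∂z/∂y = −n_y/n_z = 0.28197.
Unit vector along 325° is (sin 325°, cos 325°) = (-0.5736, 0.8192).
Slope in that direction = a·(-0.5736) + b·(0.8192) = 0.53055.
Apparent dip = arctan|0.53055| = 27.9° (true dip is 30.7°, so apparent ≤ true as expected).

27.9°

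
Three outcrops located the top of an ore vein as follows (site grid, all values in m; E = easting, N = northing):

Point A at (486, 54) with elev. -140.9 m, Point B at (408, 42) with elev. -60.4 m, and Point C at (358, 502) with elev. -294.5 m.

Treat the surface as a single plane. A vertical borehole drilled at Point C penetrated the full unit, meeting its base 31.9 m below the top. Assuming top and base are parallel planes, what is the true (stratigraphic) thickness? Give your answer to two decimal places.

Two edge vectors: Point A→Point B = (-78, -12, 80.5), Point A→Point C = (-128, 448, -153.6).
Normal n = (Point A→Point B) × (Point A→Point C) = (-34220.8, -22284.8, -36480).
So ∂z/∂E = −n_x/n_z = −0.93807 and ∂z/∂N = −n_y/n_z = −0.61088.
|∇z| = √(a²+b²) = 1.11944, so dip δ = arctan(1.11944) = 48.23°.
True thickness = vertical thickness × cos δ = 31.9 × cos 48.23° = 21.25 m.

21.25 m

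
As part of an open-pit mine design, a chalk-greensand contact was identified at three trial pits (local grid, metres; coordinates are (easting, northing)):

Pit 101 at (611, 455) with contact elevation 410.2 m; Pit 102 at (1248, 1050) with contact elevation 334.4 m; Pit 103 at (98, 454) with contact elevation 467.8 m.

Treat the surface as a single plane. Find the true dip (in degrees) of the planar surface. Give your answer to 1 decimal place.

6.4°

Let the plane be z = a·E + b·N + c.
Pit 102−Pit 101: 637a + 595b = −75.8;  Pit 103−Pit 101: −513a − 1b = 57.6.
Solving gives a = −0.11227, b = −0.00720.
Gradient magnitude |∇z| = √(a² + b²) = √(0.01260 + 0.00005) = 0.11250.
True dip = arctan(0.11250) = 6.4°, dipping toward E (azimuth ≈ 086°).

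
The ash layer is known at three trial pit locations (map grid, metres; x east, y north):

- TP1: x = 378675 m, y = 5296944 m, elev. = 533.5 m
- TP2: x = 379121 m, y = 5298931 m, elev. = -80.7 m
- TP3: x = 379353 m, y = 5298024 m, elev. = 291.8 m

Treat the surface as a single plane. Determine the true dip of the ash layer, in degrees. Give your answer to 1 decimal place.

Two edge vectors: TP1→TP2 = (446, 1987, -614.2), TP1→TP3 = (678, 1080, -241.7).
Normal n = (TP1→TP2) × (TP1→TP3) = (183078.1, -308629.4, -865506).
So ∂z/∂x = −n_x/n_z = 0.21153 and ∂z/∂y = −n_y/n_z = −0.35659.
Gradient magnitude |∇z| = √(a² + b²) = √(0.04474 + 0.12716) = 0.41461.
True dip = arctan(0.41461) = 22.5°, dipping toward NNW (azimuth ≈ 329°).

22.5°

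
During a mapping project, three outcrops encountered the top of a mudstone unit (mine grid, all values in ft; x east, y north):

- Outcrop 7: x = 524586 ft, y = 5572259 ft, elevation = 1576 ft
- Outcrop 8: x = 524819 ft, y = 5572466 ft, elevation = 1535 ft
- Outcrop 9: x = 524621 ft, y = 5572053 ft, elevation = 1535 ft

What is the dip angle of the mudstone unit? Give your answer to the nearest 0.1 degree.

Let the plane be z = a·x + b·y + c.
Outcrop 8−Outcrop 7: 233a + 207b = −41;  Outcrop 9−Outcrop 7: 35a − 206b = −41.
Solving gives a = −0.30652, b = 0.14695.
Gradient magnitude |∇z| = √(a² + b²) = √(0.09395 + 0.02159) = 0.33992.
True dip = arctan(0.33992) = 18.8°, dipping toward ESE (azimuth ≈ 116°).

18.8°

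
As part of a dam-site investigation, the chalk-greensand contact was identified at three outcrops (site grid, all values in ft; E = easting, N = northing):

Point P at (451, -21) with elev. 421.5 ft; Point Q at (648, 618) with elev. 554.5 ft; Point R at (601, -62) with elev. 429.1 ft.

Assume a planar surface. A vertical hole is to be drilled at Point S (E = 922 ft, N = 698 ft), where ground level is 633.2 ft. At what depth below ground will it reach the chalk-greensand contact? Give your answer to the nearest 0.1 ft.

37.3 ft

Let the plane be z = a·E + b·N + c.
Point Q−Point P: 197a + 639b = 133;  Point R−Point P: 150a − 41b = 7.6.
Solving gives a = 0.09920, b = 0.17756.
Then c = 421.5 − a·451 − b·-21 = 380.49.
At (922, 698): z_contact = 91.46 + 123.93 + 380.49 = 595.88 ft.
Depth below ground = 633.2 − 595.88 = 37.3 ft.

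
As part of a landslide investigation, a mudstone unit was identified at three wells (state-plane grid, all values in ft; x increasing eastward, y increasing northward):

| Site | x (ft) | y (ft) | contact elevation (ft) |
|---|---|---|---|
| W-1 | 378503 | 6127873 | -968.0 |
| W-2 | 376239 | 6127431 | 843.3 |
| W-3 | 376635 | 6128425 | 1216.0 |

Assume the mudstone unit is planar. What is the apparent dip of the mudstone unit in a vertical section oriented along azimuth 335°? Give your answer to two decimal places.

Two edge vectors: W-1→W-2 = (-2264, -442, 1811.3), W-1→W-3 = (-1868, 552, 2184).
Normal n = (W-1→W-2) × (W-1→W-3) = (-1965165.6, 1561067.6, -2075384).
So ∂z/∂x = −n_x/n_z = −0.94689 and ∂z/∂y = −n_y/n_z = 0.75218.
Unit vector along 335° is (sin 335°, cos 335°) = (-0.4226, 0.9063).
Slope in that direction = a·(-0.4226) + b·(0.9063) = 1.08188.
Apparent dip = arctan|1.08188| = 47.25° (true dip is 50.4°, so apparent ≤ true as expected).

47.25°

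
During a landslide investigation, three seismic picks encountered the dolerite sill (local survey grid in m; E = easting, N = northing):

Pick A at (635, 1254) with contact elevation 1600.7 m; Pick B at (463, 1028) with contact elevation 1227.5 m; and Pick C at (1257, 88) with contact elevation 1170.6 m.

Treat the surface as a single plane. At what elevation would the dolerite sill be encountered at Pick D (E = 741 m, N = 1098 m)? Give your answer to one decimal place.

1565.7 m

Two edge vectors: Pick A→Pick B = (-172, -226, -373.2), Pick A→Pick C = (622, -1166, -430.1).
Normal n = (Pick A→Pick B) × (Pick A→Pick C) = (-337948.6, -306107.6, 341124).
So ∂z/∂E = −n_x/n_z = 0.990691 and ∂z/∂N = −n_y/n_z = 0.897350.
Intercept c from Pick A: 1600.7 − 629.09 − 1125.28 = −153.67.
At (741, 1098): z = 734.1 + 985.3 − 153.67 = 1565.7 m.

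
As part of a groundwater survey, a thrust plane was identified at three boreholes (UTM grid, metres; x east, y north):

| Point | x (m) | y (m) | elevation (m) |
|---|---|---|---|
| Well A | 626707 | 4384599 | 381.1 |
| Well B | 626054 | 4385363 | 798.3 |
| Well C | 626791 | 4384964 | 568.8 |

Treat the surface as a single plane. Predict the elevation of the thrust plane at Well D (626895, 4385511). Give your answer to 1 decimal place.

850.7 m

Two edge vectors: Well A→Well B = (-653, 764, 417.2), Well A→Well C = (84, 365, 187.7).
Normal n = (Well A→Well B) × (Well A→Well C) = (-8875.2, 157612.9, -302521).
So ∂z/∂x = −n_x/n_z = −0.029337467 and ∂z/∂y = −n_y/n_z = 0.520998212.
Intercept c from Well A: 381.1 + 18386.00 − 2284368.24 = −2265601.14.
At (626895, 4385511): z = −18391.5 + 2284843.4 − 2265601.14 = 850.7 m.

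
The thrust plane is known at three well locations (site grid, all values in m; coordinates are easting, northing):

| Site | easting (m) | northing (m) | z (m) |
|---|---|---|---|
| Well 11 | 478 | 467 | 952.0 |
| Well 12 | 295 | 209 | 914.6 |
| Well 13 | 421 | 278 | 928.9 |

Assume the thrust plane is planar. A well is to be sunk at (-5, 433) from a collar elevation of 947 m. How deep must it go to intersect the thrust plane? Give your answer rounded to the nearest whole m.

26 m

Let the plane be z = a·easting + b·northing + c.
Well 12−Well 11: −183a − 258b = −37.4;  Well 13−Well 11: −57a − 189b = −23.1.
Solving gives a = 0.05577, b = 0.10540.
Then c = 952 − a·478 − b·467 = 876.12.
At (-5, 433): z_contact = −0.3 + 45.6 + 876.12 = 921.5 m.
Depth below ground = 947 − 921.5 = 26 m.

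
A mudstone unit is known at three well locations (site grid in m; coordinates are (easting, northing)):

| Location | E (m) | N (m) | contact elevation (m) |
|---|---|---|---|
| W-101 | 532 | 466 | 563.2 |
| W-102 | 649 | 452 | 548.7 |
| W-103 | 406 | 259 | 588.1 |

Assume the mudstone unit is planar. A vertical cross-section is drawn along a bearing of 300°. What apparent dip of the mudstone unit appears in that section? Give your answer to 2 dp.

5.19°

Two edge vectors: W-101→W-102 = (117, -14, -14.5), W-101→W-103 = (-126, -207, 24.9).
Normal n = (W-101→W-102) × (W-101→W-103) = (-3350.1, -1086.3, -25983).
So ∂z/∂E = −n_x/n_z = −0.12893 and ∂z/∂N = −n_y/n_z = −0.04181.
Unit vector along 300° is (sin 300°, cos 300°) = (-0.8660, 0.5000).
Slope in that direction = a·(-0.8660) + b·(0.5000) = 0.09076.
Apparent dip = arctan|0.09076| = 5.19° (true dip is 7.7°, so apparent ≤ true as expected).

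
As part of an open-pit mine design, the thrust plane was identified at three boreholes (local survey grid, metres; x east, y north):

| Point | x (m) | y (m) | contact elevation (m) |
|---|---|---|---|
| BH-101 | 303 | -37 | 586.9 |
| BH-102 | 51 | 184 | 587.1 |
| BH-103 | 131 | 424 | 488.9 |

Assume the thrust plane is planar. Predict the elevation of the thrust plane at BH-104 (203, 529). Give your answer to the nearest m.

Two edge vectors: BH-101→BH-102 = (-252, 221, 0.2), BH-101→BH-103 = (-172, 461, -98).
Normal n = (BH-101→BH-102) × (BH-101→BH-103) = (-21750.2, -24730.4, -78160).
So ∂z/∂x = −n_x/n_z = −0.27828 and ∂z/∂y = −n_y/n_z = −0.31641.
Intercept c from BH-101: 586.9 + 84.32 − 11.71 = 659.51.
At (203, 529): z = −56.5 − 167.4 + 659.51 = 435.6 m.

436 m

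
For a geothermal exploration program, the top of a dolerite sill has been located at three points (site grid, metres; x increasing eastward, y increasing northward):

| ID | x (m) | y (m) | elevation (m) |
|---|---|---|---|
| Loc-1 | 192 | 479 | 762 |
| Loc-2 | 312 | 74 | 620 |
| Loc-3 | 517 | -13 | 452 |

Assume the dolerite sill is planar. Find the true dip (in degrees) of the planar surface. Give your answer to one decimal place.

Two edge vectors: Loc-1→Loc-2 = (120, -405, -142), Loc-1→Loc-3 = (325, -492, -310).
Normal n = (Loc-1→Loc-2) × (Loc-1→Loc-3) = (55686, -8950, 72585).
So ∂z/∂x = −n_x/n_z = −0.76718 and ∂z/∂y = −n_y/n_z = 0.12330.
Gradient magnitude |∇z| = √(a² + b²) = √(0.58857 + 0.01520) = 0.77703.
True dip = arctan(0.77703) = 37.8°, dipping toward E (azimuth ≈ 099°).

37.8°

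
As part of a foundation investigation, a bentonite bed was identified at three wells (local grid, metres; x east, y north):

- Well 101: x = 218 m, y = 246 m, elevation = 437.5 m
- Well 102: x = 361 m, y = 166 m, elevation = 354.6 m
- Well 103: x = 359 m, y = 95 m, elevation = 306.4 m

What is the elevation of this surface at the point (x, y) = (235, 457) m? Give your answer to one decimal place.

578.6 m

Let the plane be z = a·x + b·y + c.
Well 102−Well 101: 143a − 80b = −82.9;  Well 103−Well 101: 141a − 151b = −131.1.
Solving gives a = −0.19683, b = 0.68442.
Then c = 437.5 − a·218 − b·246 = 312.04.
At (235, 457): z = −46.3 + 312.8 + 312.04 = 578.6 m.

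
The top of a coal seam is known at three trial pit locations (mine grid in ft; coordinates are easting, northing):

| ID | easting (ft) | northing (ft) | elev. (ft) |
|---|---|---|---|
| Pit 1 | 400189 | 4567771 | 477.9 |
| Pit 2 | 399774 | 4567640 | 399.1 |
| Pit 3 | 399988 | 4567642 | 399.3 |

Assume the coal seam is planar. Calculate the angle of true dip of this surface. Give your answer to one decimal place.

Two edge vectors: Pit 1→Pit 2 = (-415, -131, -78.8), Pit 1→Pit 3 = (-201, -129, -78.6).
Normal n = (Pit 1→Pit 2) × (Pit 1→Pit 3) = (131.4, -16780.2, 27204).
So ∂z/∂easting = −n_x/n_z = −0.00483 and ∂z/∂northing = −n_y/n_z = 0.61683.
Gradient magnitude |∇z| = √(a² + b²) = √(0.00002 + 0.38048) = 0.61685.
True dip = arctan(0.61685) = 31.7°, dipping toward S (azimuth ≈ 180°).

31.7°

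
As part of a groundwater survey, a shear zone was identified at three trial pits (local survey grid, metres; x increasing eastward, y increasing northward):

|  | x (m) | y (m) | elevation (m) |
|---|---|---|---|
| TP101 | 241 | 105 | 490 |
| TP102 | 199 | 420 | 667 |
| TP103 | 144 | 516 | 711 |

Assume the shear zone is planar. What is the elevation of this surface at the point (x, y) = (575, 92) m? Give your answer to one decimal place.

Let the plane be z = a·x + b·y + c.
TP102−TP101: −42a + 315b = 177;  TP103−TP101: −97a + 411b = 221.
Solving gives a = 0.23561, b = 0.59332.
Then c = 490 − a·241 − b·105 = 370.92.
At (575, 92): z = 135.5 + 54.6 + 370.92 = 561.0 m.

561.0 m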